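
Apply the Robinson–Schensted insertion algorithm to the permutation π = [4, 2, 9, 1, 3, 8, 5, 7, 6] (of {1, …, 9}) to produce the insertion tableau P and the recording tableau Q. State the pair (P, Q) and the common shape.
P = [1, 3, 5, 6] / [2, 7] / [4, 8] / [9];  Q = [1, 3, 6, 8] / [2, 5] / [4, 7] / [9];  common shape = (4, 2, 2, 1)

Row-insert the values π_1, π_2, … into P one at a time, bumping the leftmost entry strictly greater than the inserted value down to the next row. The recording tableau Q records, in position (i, j), the step at which that cell was added to P.
  Insert 4 (step 1): P = [4];  Q = [1]
  Insert 2 (step 2): P = [2] / [4];  Q = [1] / [2]
  Insert 9 (step 3): P = [2, 9] / [4];  Q = [1, 3] / [2]
  Insert 1 (step 4): P = [1, 9] / [2] / [4];  Q = [1, 3] / [2] / [4]
  Insert 3 (step 5): P = [1, 3] / [2, 9] / [4];  Q = [1, 3] / [2, 5] / [4]
  Insert 8 (step 6): P = [1, 3, 8] / [2, 9] / [4];  Q = [1, 3, 6] / [2, 5] / [4]
  Insert 5 (step 7): P = [1, 3, 5] / [2, 8] / [4, 9];  Q = [1, 3, 6] / [2, 5] / [4, 7]
  Insert 7 (step 8): P = [1, 3, 5, 7] / [2, 8] / [4, 9];  Q = [1, 3, 6, 8] / [2, 5] / [4, 7]
  Insert 6 (step 9): P = [1, 3, 5, 6] / [2, 7] / [4, 8] / [9];  Q = [1, 3, 6, 8] / [2, 5] / [4, 7] / [9]
Final shape: (4, 2, 2, 1).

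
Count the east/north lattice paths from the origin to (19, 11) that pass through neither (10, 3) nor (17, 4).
Number of paths = 47541548

Inclusion–exclusion. Total paths: C(30, 19) = 54627300. Through P₁: C(13, 10)·C(17, 9) = 6952660. Through P₂: C(21, 17)·C(9, 2) = 215460. Since P₁ is strictly southwest of P₂, a monotone path through both must visit P₁ then P₂; paths through both = C(13, 10)·C(8, 7)·C(9, 2) = 82368. Avoid both = 54627300 − 6952660 − 215460 + 82368 = 47541548.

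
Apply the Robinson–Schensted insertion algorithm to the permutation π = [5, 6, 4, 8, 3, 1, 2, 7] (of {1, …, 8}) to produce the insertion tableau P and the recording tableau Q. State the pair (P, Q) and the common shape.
P = [1, 2, 7] / [3, 6, 8] / [4] / [5];  Q = [1, 2, 4] / [3, 7, 8] / [5] / [6];  common shape = (3, 3, 1, 1)

Row-insert the values π_1, π_2, … into P one at a time, bumping the leftmost entry strictly greater than the inserted value down to the next row. The recording tableau Q records, in position (i, j), the step at which that cell was added to P.
  Insert 5 (step 1): P = [5];  Q = [1]
  Insert 6 (step 2): P = [5, 6];  Q = [1, 2]
  Insert 4 (step 3): P = [4, 6] / [5];  Q = [1, 2] / [3]
  Insert 8 (step 4): P = [4, 6, 8] / [5];  Q = [1, 2, 4] / [3]
  Insert 3 (step 5): P = [3, 6, 8] / [4] / [5];  Q = [1, 2, 4] / [3] / [5]
  Insert 1 (step 6): P = [1, 6, 8] / [3] / [4] / [5];  Q = [1, 2, 4] / [3] / [5] / [6]
  Insert 2 (step 7): P = [1, 2, 8] / [3, 6] / [4] / [5];  Q = [1, 2, 4] / [3, 7] / [5] / [6]
  Insert 7 (step 8): P = [1, 2, 7] / [3, 6, 8] / [4] / [5];  Q = [1, 2, 4] / [3, 7, 8] / [5] / [6]
Final shape: (3, 3, 1, 1).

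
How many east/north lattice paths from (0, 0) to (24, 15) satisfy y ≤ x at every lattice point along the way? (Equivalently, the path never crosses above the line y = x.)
Number of paths = 10056336264

By the reflection principle (André's argument), the number of monotone paths to (24, 15) with n ≤ m that never go above y = x is C(39, 24) − C(39, 25) = 25140840660 − 15084504396 = 10056336264.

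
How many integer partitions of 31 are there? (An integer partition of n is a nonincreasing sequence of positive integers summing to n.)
p(31) = 6842

Compute p(n) via the recurrence p(n, m) = p(n, m−1) + p(n−m, m), where p(n, m) counts partitions of n with all parts ≤ m and p(n) = p(n, n). The base cases are p(0, m) = 1 and p(n, 0) = 0 for n > 0. Filling the table yields p(31) = 6842. (Euler's pentagonal recurrence is an alternative.)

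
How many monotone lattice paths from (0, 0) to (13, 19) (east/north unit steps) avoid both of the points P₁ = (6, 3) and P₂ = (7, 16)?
Number of paths = 306286008

Inclusion–exclusion. Total paths: C(32, 13) = 347373600. Through P₁: C(9, 6)·C(23, 7) = 20593188. Through P₂: C(23, 7)·C(9, 6) = 20593188. Since P₁ is strictly southwest of P₂, a monotone path through both must visit P₁ then P₂; paths through both = C(9, 6)·C(14, 1)·C(9, 6) = 98784. Avoid both = 347373600 − 20593188 − 20593188 + 98784 = 306286008.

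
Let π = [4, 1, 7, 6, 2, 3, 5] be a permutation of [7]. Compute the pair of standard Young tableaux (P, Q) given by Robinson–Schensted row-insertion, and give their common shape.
P = [1, 2, 3, 5] / [4, 6] / [7];  Q = [1, 3, 6, 7] / [2, 4] / [5];  common shape = (4, 2, 1)

Row-insert the values π_1, π_2, … into P one at a time, bumping the leftmost entry strictly greater than the inserted value down to the next row. The recording tableau Q records, in position (i, j), the step at which that cell was added to P.
  Insert 4 (step 1): P = [4];  Q = [1]
  Insert 1 (step 2): P = [1] / [4];  Q = [1] / [2]
  Insert 7 (step 3): P = [1, 7] / [4];  Q = [1, 3] / [2]
  Insert 6 (step 4): P = [1, 6] / [4, 7];  Q = [1, 3] / [2, 4]
  Insert 2 (step 5): P = [1, 2] / [4, 6] / [7];  Q = [1, 3] / [2, 4] / [5]
  Insert 3 (step 6): P = [1, 2, 3] / [4, 6] / [7];  Q = [1, 3, 6] / [2, 4] / [5]
  Insert 5 (step 7): P = [1, 2, 3, 5] / [4, 6] / [7];  Q = [1, 3, 6, 7] / [2, 4] / [5]
Final shape: (4, 2, 1).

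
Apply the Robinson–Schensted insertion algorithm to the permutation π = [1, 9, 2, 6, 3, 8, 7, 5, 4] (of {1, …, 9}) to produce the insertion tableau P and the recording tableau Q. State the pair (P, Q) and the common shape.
P = [1, 2, 3, 4] / [5, 7] / [6] / [8] / [9];  Q = [1, 2, 4, 6] / [3, 7] / [5] / [8] / [9];  common shape = (4, 2, 1, 1, 1)

Row-insert the values π_1, π_2, … into P one at a time, bumping the leftmost entry strictly greater than the inserted value down to the next row. The recording tableau Q records, in position (i, j), the step at which that cell was added to P.
  Insert 1 (step 1): P = [1];  Q = [1]
  Insert 9 (step 2): P = [1, 9];  Q = [1, 2]
  Insert 2 (step 3): P = [1, 2] / [9];  Q = [1, 2] / [3]
  Insert 6 (step 4): P = [1, 2, 6] / [9];  Q = [1, 2, 4] / [3]
  Insert 3 (step 5): P = [1, 2, 3] / [6] / [9];  Q = [1, 2, 4] / [3] / [5]
  Insert 8 (step 6): P = [1, 2, 3, 8] / [6] / [9];  Q = [1, 2, 4, 6] / [3] / [5]
  Insert 7 (step 7): P = [1, 2, 3, 7] / [6, 8] / [9];  Q = [1, 2, 4, 6] / [3, 7] / [5]
  Insert 5 (step 8): P = [1, 2, 3, 5] / [6, 7] / [8] / [9];  Q = [1, 2, 4, 6] / [3, 7] / [5] / [8]
  Insert 4 (step 9): P = [1, 2, 3, 4] / [5, 7] / [6] / [8] / [9];  Q = [1, 2, 4, 6] / [3, 7] / [5] / [8] / [9]
Final shape: (4, 2, 1, 1, 1).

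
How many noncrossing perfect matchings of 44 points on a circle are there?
C_22 = 91482563640

These noncrossing handshakes are counted by the Catalan number C_n = (1/(n + 1)) · C(2n, n). For n = 22: C_22 = (1/23) · C(44, 22) = 2104098963720/23 = 91482563640.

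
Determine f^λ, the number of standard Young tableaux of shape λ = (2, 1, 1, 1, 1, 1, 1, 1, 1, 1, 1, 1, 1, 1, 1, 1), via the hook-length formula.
# SYT of shape (2, 1, 1, 1, 1, 1, 1, 1, 1, 1, 1, 1, 1, 1, 1, 1) = 16

Hook-length formula: f^λ = n! / Π hook(c), product over all cells c of the Young diagram. For λ = (2, 1, 1, 1, 1, 1, 1, 1, 1, 1, 1, 1, 1, 1, 1, 1), n = 17 boxes. Hook lengths by row (left-to-right, top-to-bottom): [17, 1]; [15]; [14]; [13]; [12]; [11]; [10]; [9]; [8]; [7]; [6]; [5]; [4]; [3]; [2]; [1]. Product of hooks = 22230464256000. So f^λ = 17! / 22230464256000 = 355687428096000 / 22230464256000 = 16.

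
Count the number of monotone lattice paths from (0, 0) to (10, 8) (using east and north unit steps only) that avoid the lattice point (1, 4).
Number of paths = 40183

Total paths from (0, 0) to (10, 8): C(18, 10) = 43758. Paths through (1, 4): (paths (0, 0) → (1, 4)) × (paths (1, 4) → (10, 8)) = C(5, 1) · C(13, 9) = 5 · 715 = 3575. Avoidance count = 43758 − 3575 = 40183.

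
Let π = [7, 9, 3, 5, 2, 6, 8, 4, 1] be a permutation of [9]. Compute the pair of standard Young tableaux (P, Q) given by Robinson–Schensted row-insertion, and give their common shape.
P = [1, 4, 6, 8] / [2, 5] / [3, 9] / [7];  Q = [1, 2, 6, 7] / [3, 4] / [5, 8] / [9];  common shape = (4, 2, 2, 1)

Row-insert the values π_1, π_2, … into P one at a time, bumping the leftmost entry strictly greater than the inserted value down to the next row. The recording tableau Q records, in position (i, j), the step at which that cell was added to P.
  Insert 7 (step 1): P = [7];  Q = [1]
  Insert 9 (step 2): P = [7, 9];  Q = [1, 2]
  Insert 3 (step 3): P = [3, 9] / [7];  Q = [1, 2] / [3]
  Insert 5 (step 4): P = [3, 5] / [7, 9];  Q = [1, 2] / [3, 4]
  Insert 2 (step 5): P = [2, 5] / [3, 9] / [7];  Q = [1, 2] / [3, 4] / [5]
  Insert 6 (step 6): P = [2, 5, 6] / [3, 9] / [7];  Q = [1, 2, 6] / [3, 4] / [5]
  Insert 8 (step 7): P = [2, 5, 6, 8] / [3, 9] / [7];  Q = [1, 2, 6, 7] / [3, 4] / [5]
  Insert 4 (step 8): P = [2, 4, 6, 8] / [3, 5] / [7, 9];  Q = [1, 2, 6, 7] / [3, 4] / [5, 8]
  Insert 1 (step 9): P = [1, 4, 6, 8] / [2, 5] / [3, 9] / [7];  Q = [1, 2, 6, 7] / [3, 4] / [5, 8] / [9]
Final shape: (4, 2, 2, 1).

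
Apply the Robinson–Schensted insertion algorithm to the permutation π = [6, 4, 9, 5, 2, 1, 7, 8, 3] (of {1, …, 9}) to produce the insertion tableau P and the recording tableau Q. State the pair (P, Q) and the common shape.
P = [1, 3, 7, 8] / [2, 5] / [4, 9] / [6];  Q = [1, 3, 7, 8] / [2, 4] / [5, 9] / [6];  common shape = (4, 2, 2, 1)

Row-insert the values π_1, π_2, … into P one at a time, bumping the leftmost entry strictly greater than the inserted value down to the next row. The recording tableau Q records, in position (i, j), the step at which that cell was added to P.
  Insert 6 (step 1): P = [6];  Q = [1]
  Insert 4 (step 2): P = [4] / [6];  Q = [1] / [2]
  Insert 9 (step 3): P = [4, 9] / [6];  Q = [1, 3] / [2]
  Insert 5 (step 4): P = [4, 5] / [6, 9];  Q = [1, 3] / [2, 4]
  Insert 2 (step 5): P = [2, 5] / [4, 9] / [6];  Q = [1, 3] / [2, 4] / [5]
  Insert 1 (step 6): P = [1, 5] / [2, 9] / [4] / [6];  Q = [1, 3] / [2, 4] / [5] / [6]
  Insert 7 (step 7): P = [1, 5, 7] / [2, 9] / [4] / [6];  Q = [1, 3, 7] / [2, 4] / [5] / [6]
  Insert 8 (step 8): P = [1, 5, 7, 8] / [2, 9] / [4] / [6];  Q = [1, 3, 7, 8] / [2, 4] / [5] / [6]
  Insert 3 (step 9): P = [1, 3, 7, 8] / [2, 5] / [4, 9] / [6];  Q = [1, 3, 7, 8] / [2, 4] / [5, 9] / [6]
Final shape: (4, 2, 2, 1).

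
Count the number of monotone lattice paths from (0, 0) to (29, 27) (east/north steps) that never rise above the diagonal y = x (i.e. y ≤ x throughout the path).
Number of paths = 738494264901008

By the reflection principle (André's argument), the number of monotone paths to (29, 27) with n ≤ m that never go above y = x is C(56, 29) − C(56, 30) = 7384942649010080 − 6646448384109072 = 738494264901008.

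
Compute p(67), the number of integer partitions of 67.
p(67) = 2679689

Compute p(n) via the recurrence p(n, m) = p(n, m−1) + p(n−m, m), where p(n, m) counts partitions of n with all parts ≤ m and p(n) = p(n, n). The base cases are p(0, m) = 1 and p(n, 0) = 0 for n > 0. Filling the table yields p(67) = 2679689. (Euler's pentagonal recurrence is an alternative.)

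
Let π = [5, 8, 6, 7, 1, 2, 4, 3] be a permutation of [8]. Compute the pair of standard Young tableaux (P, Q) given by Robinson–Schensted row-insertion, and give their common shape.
P = [1, 2, 3] / [4, 6, 7] / [5] / [8];  Q = [1, 2, 4] / [3, 6, 7] / [5] / [8];  common shape = (3, 3, 1, 1)

Row-insert the values π_1, π_2, … into P one at a time, bumping the leftmost entry strictly greater than the inserted value down to the next row. The recording tableau Q records, in position (i, j), the step at which that cell was added to P.
  Insert 5 (step 1): P = [5];  Q = [1]
  Insert 8 (step 2): P = [5, 8];  Q = [1, 2]
  Insert 6 (step 3): P = [5, 6] / [8];  Q = [1, 2] / [3]
  Insert 7 (step 4): P = [5, 6, 7] / [8];  Q = [1, 2, 4] / [3]
  Insert 1 (step 5): P = [1, 6, 7] / [5] / [8];  Q = [1, 2, 4] / [3] / [5]
  Insert 2 (step 6): P = [1, 2, 7] / [5, 6] / [8];  Q = [1, 2, 4] / [3, 6] / [5]
  Insert 4 (step 7): P = [1, 2, 4] / [5, 6, 7] / [8];  Q = [1, 2, 4] / [3, 6, 7] / [5]
  Insert 3 (step 8): P = [1, 2, 3] / [4, 6, 7] / [5] / [8];  Q = [1, 2, 4] / [3, 6, 7] / [5] / [8]
Final shape: (3, 3, 1, 1).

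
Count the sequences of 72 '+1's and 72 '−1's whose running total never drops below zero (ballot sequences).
C_72 = 20276890389709399862928998568254641025700

These ballot sequences are counted by the Catalan number C_n = (1/(n + 1)) · C(2n, n). For n = 72: C_72 = (1/73) · C(144, 72) = 1480212998448786189993816895482588794876100/73 = 20276890389709399862928998568254641025700.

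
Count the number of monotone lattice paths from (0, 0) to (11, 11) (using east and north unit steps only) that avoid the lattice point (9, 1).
Number of paths = 704772

Total paths from (0, 0) to (11, 11): C(22, 11) = 705432. Paths through (9, 1): (paths (0, 0) → (9, 1)) × (paths (9, 1) → (11, 11)) = C(10, 9) · C(12, 2) = 10 · 66 = 660. Avoidance count = 705432 − 660 = 704772.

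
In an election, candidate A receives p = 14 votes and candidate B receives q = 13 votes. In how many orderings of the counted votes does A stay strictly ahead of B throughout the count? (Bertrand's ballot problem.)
Strict-lead orderings = 742900

Total orderings of the 27 votes with 14 for A: C(27, 14) = 20058300. By the Bertrand ballot formula (Cycle Lemma / reflection principle), the number of orderings in which A is strictly ahead of B throughout is (p − q)/(p + q) · C(p + q, p) = (14 − 13)/(14 + 13) · 20058300 = 742900.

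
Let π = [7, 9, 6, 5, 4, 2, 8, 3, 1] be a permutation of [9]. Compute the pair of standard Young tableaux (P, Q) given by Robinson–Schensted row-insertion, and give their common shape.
P = [1, 3] / [2, 8] / [4, 9] / [5] / [6] / [7];  Q = [1, 2] / [3, 7] / [4, 8] / [5] / [6] / [9];  common shape = (2, 2, 2, 1, 1, 1)

Row-insert the values π_1, π_2, … into P one at a time, bumping the leftmost entry strictly greater than the inserted value down to the next row. The recording tableau Q records, in position (i, j), the step at which that cell was added to P.
  Insert 7 (step 1): P = [7];  Q = [1]
  Insert 9 (step 2): P = [7, 9];  Q = [1, 2]
  Insert 6 (step 3): P = [6, 9] / [7];  Q = [1, 2] / [3]
  Insert 5 (step 4): P = [5, 9] / [6] / [7];  Q = [1, 2] / [3] / [4]
  Insert 4 (step 5): P = [4, 9] / [5] / [6] / [7];  Q = [1, 2] / [3] / [4] / [5]
  Insert 2 (step 6): P = [2, 9] / [4] / [5] / [6] / [7];  Q = [1, 2] / [3] / [4] / [5] / [6]
  Insert 8 (step 7): P = [2, 8] / [4, 9] / [5] / [6] / [7];  Q = [1, 2] / [3, 7] / [4] / [5] / [6]
  Insert 3 (step 8): P = [2, 3] / [4, 8] / [5, 9] / [6] / [7];  Q = [1, 2] / [3, 7] / [4, 8] / [5] / [6]
  Insert 1 (step 9): P = [1, 3] / [2, 8] / [4, 9] / [5] / [6] / [7];  Q = [1, 2] / [3, 7] / [4, 8] / [5] / [6] / [9]
Final shape: (2, 2, 2, 1, 1, 1).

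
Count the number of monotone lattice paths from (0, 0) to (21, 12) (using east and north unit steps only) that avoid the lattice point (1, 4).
Number of paths = 339276795

Total paths from (0, 0) to (21, 12): C(33, 21) = 354817320. Paths through (1, 4): (paths (0, 0) → (1, 4)) × (paths (1, 4) → (21, 12)) = C(5, 1) · C(28, 20) = 5 · 3108105 = 15540525. Avoidance count = 354817320 − 15540525 = 339276795.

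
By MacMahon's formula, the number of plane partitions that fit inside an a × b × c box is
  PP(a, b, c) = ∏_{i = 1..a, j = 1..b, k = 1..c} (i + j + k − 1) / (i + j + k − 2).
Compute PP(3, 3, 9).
PP(3, 3, 9) = 572572

Evaluate the triple product over i = 1..3, j = 1..3, k = 1..9. The factors are (2/1) · (3/2) · (4/3) · (5/4) · (6/5) · (7/6) · (8/7) · (9/8) · … (81 factors total). The numerators and denominators telescope so the product is an integer; carrying out the multiplication exactly gives PP(3, 3, 9) = 572572.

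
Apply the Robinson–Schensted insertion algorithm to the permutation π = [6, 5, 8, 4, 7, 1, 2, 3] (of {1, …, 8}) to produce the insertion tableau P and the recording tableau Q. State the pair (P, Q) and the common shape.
P = [1, 2, 3] / [4, 7] / [5, 8] / [6];  Q = [1, 3, 8] / [2, 5] / [4, 7] / [6];  common shape = (3, 2, 2, 1)

Row-insert the values π_1, π_2, … into P one at a time, bumping the leftmost entry strictly greater than the inserted value down to the next row. The recording tableau Q records, in position (i, j), the step at which that cell was added to P.
  Insert 6 (step 1): P = [6];  Q = [1]
  Insert 5 (step 2): P = [5] / [6];  Q = [1] / [2]
  Insert 8 (step 3): P = [5, 8] / [6];  Q = [1, 3] / [2]
  Insert 4 (step 4): P = [4, 8] / [5] / [6];  Q = [1, 3] / [2] / [4]
  Insert 7 (step 5): P = [4, 7] / [5, 8] / [6];  Q = [1, 3] / [2, 5] / [4]
  Insert 1 (step 6): P = [1, 7] / [4, 8] / [5] / [6];  Q = [1, 3] / [2, 5] / [4] / [6]
  Insert 2 (step 7): P = [1, 2] / [4, 7] / [5, 8] / [6];  Q = [1, 3] / [2, 5] / [4, 7] / [6]
  Insert 3 (step 8): P = [1, 2, 3] / [4, 7] / [5, 8] / [6];  Q = [1, 3, 8] / [2, 5] / [4, 7] / [6]
Final shape: (3, 2, 2, 1).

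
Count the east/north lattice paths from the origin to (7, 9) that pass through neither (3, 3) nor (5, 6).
Number of paths = 4620

Inclusion–exclusion. Total paths: C(16, 7) = 11440. Through P₁: C(6, 3)·C(10, 4) = 4200. Through P₂: C(11, 5)·C(5, 2) = 4620. Since P₁ is strictly southwest of P₂, a monotone path through both must visit P₁ then P₂; paths through both = C(6, 3)·C(5, 2)·C(5, 2) = 2000. Avoid both = 11440 − 4200 − 4620 + 2000 = 4620.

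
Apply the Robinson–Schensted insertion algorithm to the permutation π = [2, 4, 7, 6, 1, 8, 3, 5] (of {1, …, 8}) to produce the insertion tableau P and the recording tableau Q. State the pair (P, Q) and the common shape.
P = [1, 3, 5, 8] / [2, 4, 6] / [7];  Q = [1, 2, 3, 6] / [4, 7, 8] / [5];  common shape = (4, 3, 1)

Row-insert the values π_1, π_2, … into P one at a time, bumping the leftmost entry strictly greater than the inserted value down to the next row. The recording tableau Q records, in position (i, j), the step at which that cell was added to P.
  Insert 2 (step 1): P = [2];  Q = [1]
  Insert 4 (step 2): P = [2, 4];  Q = [1, 2]
  Insert 7 (step 3): P = [2, 4, 7];  Q = [1, 2, 3]
  Insert 6 (step 4): P = [2, 4, 6] / [7];  Q = [1, 2, 3] / [4]
  Insert 1 (step 5): P = [1, 4, 6] / [2] / [7];  Q = [1, 2, 3] / [4] / [5]
  Insert 8 (step 6): P = [1, 4, 6, 8] / [2] / [7];  Q = [1, 2, 3, 6] / [4] / [5]
  Insert 3 (step 7): P = [1, 3, 6, 8] / [2, 4] / [7];  Q = [1, 2, 3, 6] / [4, 7] / [5]
  Insert 5 (step 8): P = [1, 3, 5, 8] / [2, 4, 6] / [7];  Q = [1, 2, 3, 6] / [4, 7, 8] / [5]
Final shape: (4, 3, 1).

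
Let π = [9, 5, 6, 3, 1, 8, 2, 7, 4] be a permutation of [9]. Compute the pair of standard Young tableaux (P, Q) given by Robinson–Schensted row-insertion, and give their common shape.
P = [1, 2, 4] / [3, 6, 7] / [5, 8] / [9];  Q = [1, 3, 6] / [2, 7, 8] / [4, 9] / [5];  common shape = (3, 3, 2, 1)

Row-insert the values π_1, π_2, … into P one at a time, bumping the leftmost entry strictly greater than the inserted value down to the next row. The recording tableau Q records, in position (i, j), the step at which that cell was added to P.
  Insert 9 (step 1): P = [9];  Q = [1]
  Insert 5 (step 2): P = [5] / [9];  Q = [1] / [2]
  Insert 6 (step 3): P = [5, 6] / [9];  Q = [1, 3] / [2]
  Insert 3 (step 4): P = [3, 6] / [5] / [9];  Q = [1, 3] / [2] / [4]
  Insert 1 (step 5): P = [1, 6] / [3] / [5] / [9];  Q = [1, 3] / [2] / [4] / [5]
  Insert 8 (step 6): P = [1, 6, 8] / [3] / [5] / [9];  Q = [1, 3, 6] / [2] / [4] / [5]
  Insert 2 (step 7): P = [1, 2, 8] / [3, 6] / [5] / [9];  Q = [1, 3, 6] / [2, 7] / [4] / [5]
  Insert 7 (step 8): P = [1, 2, 7] / [3, 6, 8] / [5] / [9];  Q = [1, 3, 6] / [2, 7, 8] / [4] / [5]
  Insert 4 (step 9): P = [1, 2, 4] / [3, 6, 7] / [5, 8] / [9];  Q = [1, 3, 6] / [2, 7, 8] / [4, 9] / [5]
Final shape: (3, 3, 2, 1).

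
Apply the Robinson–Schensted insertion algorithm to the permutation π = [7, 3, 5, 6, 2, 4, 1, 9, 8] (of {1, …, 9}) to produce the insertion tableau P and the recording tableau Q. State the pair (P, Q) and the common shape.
P = [1, 4, 6, 8] / [2, 5, 9] / [3] / [7];  Q = [1, 3, 4, 8] / [2, 6, 9] / [5] / [7];  common shape = (4, 3, 1, 1)

Row-insert the values π_1, π_2, … into P one at a time, bumping the leftmost entry strictly greater than the inserted value down to the next row. The recording tableau Q records, in position (i, j), the step at which that cell was added to P.
  Insert 7 (step 1): P = [7];  Q = [1]
  Insert 3 (step 2): P = [3] / [7];  Q = [1] / [2]
  Insert 5 (step 3): P = [3, 5] / [7];  Q = [1, 3] / [2]
  Insert 6 (step 4): P = [3, 5, 6] / [7];  Q = [1, 3, 4] / [2]
  Insert 2 (step 5): P = [2, 5, 6] / [3] / [7];  Q = [1, 3, 4] / [2] / [5]
  Insert 4 (step 6): P = [2, 4, 6] / [3, 5] / [7];  Q = [1, 3, 4] / [2, 6] / [5]
  Insert 1 (step 7): P = [1, 4, 6] / [2, 5] / [3] / [7];  Q = [1, 3, 4] / [2, 6] / [5] / [7]
  Insert 9 (step 8): P = [1, 4, 6, 9] / [2, 5] / [3] / [7];  Q = [1, 3, 4, 8] / [2, 6] / [5] / [7]
  Insert 8 (step 9): P = [1, 4, 6, 8] / [2, 5, 9] / [3] / [7];  Q = [1, 3, 4, 8] / [2, 6, 9] / [5] / [7]
Final shape: (4, 3, 1, 1).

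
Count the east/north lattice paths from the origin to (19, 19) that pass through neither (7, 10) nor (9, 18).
Number of paths = 29586984845

Inclusion–exclusion. Total paths: C(38, 19) = 35345263800. Through P₁: C(17, 7)·C(21, 12) = 5716350640. Through P₂: C(27, 9)·C(11, 10) = 51555075. Since P₁ is strictly southwest of P₂, a monotone path through both must visit P₁ then P₂; paths through both = C(17, 7)·C(10, 2)·C(11, 10) = 9626760. Avoid both = 35345263800 − 5716350640 − 51555075 + 9626760 = 29586984845.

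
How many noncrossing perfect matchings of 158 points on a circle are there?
C_79 = 289450081175264899454283846029490767264392230

These noncrossing handshakes are counted by the Catalan number C_n = (1/(n + 1)) · C(2n, n). For n = 79: C_79 = (1/80) · C(158, 79) = 23156006494021191956342707682359261381151378400/80 = 289450081175264899454283846029490767264392230.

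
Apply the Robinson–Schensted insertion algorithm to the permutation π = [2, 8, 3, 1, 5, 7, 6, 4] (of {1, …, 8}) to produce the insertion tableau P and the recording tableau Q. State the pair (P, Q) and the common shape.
P = [1, 3, 4, 6] / [2, 5] / [7] / [8];  Q = [1, 2, 5, 6] / [3, 7] / [4] / [8];  common shape = (4, 2, 1, 1)

Row-insert the values π_1, π_2, … into P one at a time, bumping the leftmost entry strictly greater than the inserted value down to the next row. The recording tableau Q records, in position (i, j), the step at which that cell was added to P.
  Insert 2 (step 1): P = [2];  Q = [1]
  Insert 8 (step 2): P = [2, 8];  Q = [1, 2]
  Insert 3 (step 3): P = [2, 3] / [8];  Q = [1, 2] / [3]
  Insert 1 (step 4): P = [1, 3] / [2] / [8];  Q = [1, 2] / [3] / [4]
  Insert 5 (step 5): P = [1, 3, 5] / [2] / [8];  Q = [1, 2, 5] / [3] / [4]
  Insert 7 (step 6): P = [1, 3, 5, 7] / [2] / [8];  Q = [1, 2, 5, 6] / [3] / [4]
  Insert 6 (step 7): P = [1, 3, 5, 6] / [2, 7] / [8];  Q = [1, 2, 5, 6] / [3, 7] / [4]
  Insert 4 (step 8): P = [1, 3, 4, 6] / [2, 5] / [7] / [8];  Q = [1, 2, 5, 6] / [3, 7] / [4] / [8]
Final shape: (4, 2, 1, 1).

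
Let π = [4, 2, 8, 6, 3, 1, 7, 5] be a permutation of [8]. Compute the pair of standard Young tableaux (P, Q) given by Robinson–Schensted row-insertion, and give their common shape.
P = [1, 3, 5] / [2, 6, 7] / [4] / [8];  Q = [1, 3, 7] / [2, 4, 8] / [5] / [6];  common shape = (3, 3, 1, 1)

Row-insert the values π_1, π_2, … into P one at a time, bumping the leftmost entry strictly greater than the inserted value down to the next row. The recording tableau Q records, in position (i, j), the step at which that cell was added to P.
  Insert 4 (step 1): P = [4];  Q = [1]
  Insert 2 (step 2): P = [2] / [4];  Q = [1] / [2]
  Insert 8 (step 3): P = [2, 8] / [4];  Q = [1, 3] / [2]
  Insert 6 (step 4): P = [2, 6] / [4, 8];  Q = [1, 3] / [2, 4]
  Insert 3 (step 5): P = [2, 3] / [4, 6] / [8];  Q = [1, 3] / [2, 4] / [5]
  Insert 1 (step 6): P = [1, 3] / [2, 6] / [4] / [8];  Q = [1, 3] / [2, 4] / [5] / [6]
  Insert 7 (step 7): P = [1, 3, 7] / [2, 6] / [4] / [8];  Q = [1, 3, 7] / [2, 4] / [5] / [6]
  Insert 5 (step 8): P = [1, 3, 5] / [2, 6, 7] / [4] / [8];  Q = [1, 3, 7] / [2, 4, 8] / [5] / [6]
Final shape: (3, 3, 1, 1).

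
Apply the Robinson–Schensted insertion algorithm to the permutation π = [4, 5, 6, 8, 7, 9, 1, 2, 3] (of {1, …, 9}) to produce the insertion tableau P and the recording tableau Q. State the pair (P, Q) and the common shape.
P = [1, 2, 3, 7, 9] / [4, 5, 6] / [8];  Q = [1, 2, 3, 4, 6] / [5, 8, 9] / [7];  common shape = (5, 3, 1)

Row-insert the values π_1, π_2, … into P one at a time, bumping the leftmost entry strictly greater than the inserted value down to the next row. The recording tableau Q records, in position (i, j), the step at which that cell was added to P.
  Insert 4 (step 1): P = [4];  Q = [1]
  Insert 5 (step 2): P = [4, 5];  Q = [1, 2]
  Insert 6 (step 3): P = [4, 5, 6];  Q = [1, 2, 3]
  Insert 8 (step 4): P = [4, 5, 6, 8];  Q = [1, 2, 3, 4]
  Insert 7 (step 5): P = [4, 5, 6, 7] / [8];  Q = [1, 2, 3, 4] / [5]
  Insert 9 (step 6): P = [4, 5, 6, 7, 9] / [8];  Q = [1, 2, 3, 4, 6] / [5]
  Insert 1 (step 7): P = [1, 5, 6, 7, 9] / [4] / [8];  Q = [1, 2, 3, 4, 6] / [5] / [7]
  Insert 2 (step 8): P = [1, 2, 6, 7, 9] / [4, 5] / [8];  Q = [1, 2, 3, 4, 6] / [5, 8] / [7]
  Insert 3 (step 9): P = [1, 2, 3, 7, 9] / [4, 5, 6] / [8];  Q = [1, 2, 3, 4, 6] / [5, 8, 9] / [7]
Final shape: (5, 3, 1).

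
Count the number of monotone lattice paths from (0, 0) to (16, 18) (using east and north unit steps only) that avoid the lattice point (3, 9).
Number of paths = 2094529030

Total paths from (0, 0) to (16, 18): C(34, 16) = 2203961430. Paths through (3, 9): (paths (0, 0) → (3, 9)) × (paths (3, 9) → (16, 18)) = C(12, 3) · C(22, 13) = 220 · 497420 = 109432400. Avoidance count = 2203961430 − 109432400 = 2094529030.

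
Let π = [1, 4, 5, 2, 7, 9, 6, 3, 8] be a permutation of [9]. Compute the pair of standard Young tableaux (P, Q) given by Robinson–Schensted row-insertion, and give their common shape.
P = [1, 2, 3, 6, 8] / [4, 5, 9] / [7];  Q = [1, 2, 3, 5, 6] / [4, 7, 9] / [8];  common shape = (5, 3, 1)

Row-insert the values π_1, π_2, … into P one at a time, bumping the leftmost entry strictly greater than the inserted value down to the next row. The recording tableau Q records, in position (i, j), the step at which that cell was added to P.
  Insert 1 (step 1): P = [1];  Q = [1]
  Insert 4 (step 2): P = [1, 4];  Q = [1, 2]
  Insert 5 (step 3): P = [1, 4, 5];  Q = [1, 2, 3]
  Insert 2 (step 4): P = [1, 2, 5] / [4];  Q = [1, 2, 3] / [4]
  Insert 7 (step 5): P = [1, 2, 5, 7] / [4];  Q = [1, 2, 3, 5] / [4]
  Insert 9 (step 6): P = [1, 2, 5, 7, 9] / [4];  Q = [1, 2, 3, 5, 6] / [4]
  Insert 6 (step 7): P = [1, 2, 5, 6, 9] / [4, 7];  Q = [1, 2, 3, 5, 6] / [4, 7]
  Insert 3 (step 8): P = [1, 2, 3, 6, 9] / [4, 5] / [7];  Q = [1, 2, 3, 5, 6] / [4, 7] / [8]
  Insert 8 (step 9): P = [1, 2, 3, 6, 8] / [4, 5, 9] / [7];  Q = [1, 2, 3, 5, 6] / [4, 7, 9] / [8]
Final shape: (5, 3, 1).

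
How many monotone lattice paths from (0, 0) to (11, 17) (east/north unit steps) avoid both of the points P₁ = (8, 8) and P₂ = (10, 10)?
Number of paths = 17782492

Inclusion–exclusion. Total paths: C(28, 11) = 21474180. Through P₁: C(16, 8)·C(12, 3) = 2831400. Through P₂: C(20, 10)·C(8, 1) = 1478048. Since P₁ is strictly southwest of P₂, a monotone path through both must visit P₁ then P₂; paths through both = C(16, 8)·C(4, 2)·C(8, 1) = 617760. Avoid both = 21474180 − 2831400 − 1478048 + 617760 = 17782492.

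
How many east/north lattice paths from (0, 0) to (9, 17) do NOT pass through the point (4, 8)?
Number of paths = 2133560

Total paths from (0, 0) to (9, 17): C(26, 9) = 3124550. Paths through (4, 8): (paths (0, 0) → (4, 8)) × (paths (4, 8) → (9, 17)) = C(12, 4) · C(14, 5) = 495 · 2002 = 990990. Avoidance count = 3124550 − 990990 = 2133560.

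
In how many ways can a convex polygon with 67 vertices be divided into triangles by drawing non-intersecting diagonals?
C_65 = 1440418573150919668872489894243865350

These polygon triangulations are counted by the Catalan number C_n = (1/(n + 1)) · C(2n, n). For n = 65: C_65 = (1/66) · C(130, 65) = 95067625827960698145584333020095113100/66 = 1440418573150919668872489894243865350.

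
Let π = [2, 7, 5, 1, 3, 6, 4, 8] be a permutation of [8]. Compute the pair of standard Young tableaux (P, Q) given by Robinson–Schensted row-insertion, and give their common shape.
P = [1, 3, 4, 8] / [2, 5, 6] / [7];  Q = [1, 2, 6, 8] / [3, 5, 7] / [4];  common shape = (4, 3, 1)

Row-insert the values π_1, π_2, … into P one at a time, bumping the leftmost entry strictly greater than the inserted value down to the next row. The recording tableau Q records, in position (i, j), the step at which that cell was added to P.
  Insert 2 (step 1): P = [2];  Q = [1]
  Insert 7 (step 2): P = [2, 7];  Q = [1, 2]
  Insert 5 (step 3): P = [2, 5] / [7];  Q = [1, 2] / [3]
  Insert 1 (step 4): P = [1, 5] / [2] / [7];  Q = [1, 2] / [3] / [4]
  Insert 3 (step 5): P = [1, 3] / [2, 5] / [7];  Q = [1, 2] / [3, 5] / [4]
  Insert 6 (step 6): P = [1, 3, 6] / [2, 5] / [7];  Q = [1, 2, 6] / [3, 5] / [4]
  Insert 4 (step 7): P = [1, 3, 4] / [2, 5, 6] / [7];  Q = [1, 2, 6] / [3, 5, 7] / [4]
  Insert 8 (step 8): P = [1, 3, 4, 8] / [2, 5, 6] / [7];  Q = [1, 2, 6, 8] / [3, 5, 7] / [4]
Final shape: (4, 3, 1).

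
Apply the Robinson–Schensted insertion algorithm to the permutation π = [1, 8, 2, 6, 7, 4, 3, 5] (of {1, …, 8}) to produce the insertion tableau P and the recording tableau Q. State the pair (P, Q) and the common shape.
P = [1, 2, 3, 5] / [4, 7] / [6] / [8];  Q = [1, 2, 4, 5] / [3, 8] / [6] / [7];  common shape = (4, 2, 1, 1)

Row-insert the values π_1, π_2, … into P one at a time, bumping the leftmost entry strictly greater than the inserted value down to the next row. The recording tableau Q records, in position (i, j), the step at which that cell was added to P.
  Insert 1 (step 1): P = [1];  Q = [1]
  Insert 8 (step 2): P = [1, 8];  Q = [1, 2]
  Insert 2 (step 3): P = [1, 2] / [8];  Q = [1, 2] / [3]
  Insert 6 (step 4): P = [1, 2, 6] / [8];  Q = [1, 2, 4] / [3]
  Insert 7 (step 5): P = [1, 2, 6, 7] / [8];  Q = [1, 2, 4, 5] / [3]
  Insert 4 (step 6): P = [1, 2, 4, 7] / [6] / [8];  Q = [1, 2, 4, 5] / [3] / [6]
  Insert 3 (step 7): P = [1, 2, 3, 7] / [4] / [6] / [8];  Q = [1, 2, 4, 5] / [3] / [6] / [7]
  Insert 5 (step 8): P = [1, 2, 3, 5] / [4, 7] / [6] / [8];  Q = [1, 2, 4, 5] / [3, 8] / [6] / [7]
Final shape: (4, 2, 1, 1).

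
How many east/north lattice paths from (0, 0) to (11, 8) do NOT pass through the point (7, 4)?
Number of paths = 52482

Total paths from (0, 0) to (11, 8): C(19, 11) = 75582. Paths through (7, 4): (paths (0, 0) → (7, 4)) × (paths (7, 4) → (11, 8)) = C(11, 7) · C(8, 4) = 330 · 70 = 23100. Avoidance count = 75582 − 23100 = 52482.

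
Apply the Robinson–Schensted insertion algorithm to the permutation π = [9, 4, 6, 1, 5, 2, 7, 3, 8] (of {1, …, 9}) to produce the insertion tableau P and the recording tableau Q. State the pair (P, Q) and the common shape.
P = [1, 2, 3, 8] / [4, 5, 7] / [6] / [9];  Q = [1, 3, 7, 9] / [2, 5, 8] / [4] / [6];  common shape = (4, 3, 1, 1)

Row-insert the values π_1, π_2, … into P one at a time, bumping the leftmost entry strictly greater than the inserted value down to the next row. The recording tableau Q records, in position (i, j), the step at which that cell was added to P.
  Insert 9 (step 1): P = [9];  Q = [1]
  Insert 4 (step 2): P = [4] / [9];  Q = [1] / [2]
  Insert 6 (step 3): P = [4, 6] / [9];  Q = [1, 3] / [2]
  Insert 1 (step 4): P = [1, 6] / [4] / [9];  Q = [1, 3] / [2] / [4]
  Insert 5 (step 5): P = [1, 5] / [4, 6] / [9];  Q = [1, 3] / [2, 5] / [4]
  Insert 2 (step 6): P = [1, 2] / [4, 5] / [6] / [9];  Q = [1, 3] / [2, 5] / [4] / [6]
  Insert 7 (step 7): P = [1, 2, 7] / [4, 5] / [6] / [9];  Q = [1, 3, 7] / [2, 5] / [4] / [6]
  Insert 3 (step 8): P = [1, 2, 3] / [4, 5, 7] / [6] / [9];  Q = [1, 3, 7] / [2, 5, 8] / [4] / [6]
  Insert 8 (step 9): P = [1, 2, 3, 8] / [4, 5, 7] / [6] / [9];  Q = [1, 3, 7, 9] / [2, 5, 8] / [4] / [6]
Final shape: (4, 3, 1, 1).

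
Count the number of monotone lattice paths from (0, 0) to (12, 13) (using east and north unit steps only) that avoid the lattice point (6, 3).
Number of paths = 4527628

Total paths from (0, 0) to (12, 13): C(25, 12) = 5200300. Paths through (6, 3): (paths (0, 0) → (6, 3)) × (paths (6, 3) → (12, 13)) = C(9, 6) · C(16, 6) = 84 · 8008 = 672672. Avoidance count = 5200300 − 672672 = 4527628.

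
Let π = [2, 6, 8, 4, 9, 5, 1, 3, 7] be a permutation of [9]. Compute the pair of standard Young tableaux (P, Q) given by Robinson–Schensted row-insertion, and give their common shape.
P = [1, 3, 5, 7] / [2, 4, 9] / [6, 8];  Q = [1, 2, 3, 5] / [4, 6, 9] / [7, 8];  common shape = (4, 3, 2)

Row-insert the values π_1, π_2, … into P one at a time, bumping the leftmost entry strictly greater than the inserted value down to the next row. The recording tableau Q records, in position (i, j), the step at which that cell was added to P.
  Insert 2 (step 1): P = [2];  Q = [1]
  Insert 6 (step 2): P = [2, 6];  Q = [1, 2]
  Insert 8 (step 3): P = [2, 6, 8];  Q = [1, 2, 3]
  Insert 4 (step 4): P = [2, 4, 8] / [6];  Q = [1, 2, 3] / [4]
  Insert 9 (step 5): P = [2, 4, 8, 9] / [6];  Q = [1, 2, 3, 5] / [4]
  Insert 5 (step 6): P = [2, 4, 5, 9] / [6, 8];  Q = [1, 2, 3, 5] / [4, 6]
  Insert 1 (step 7): P = [1, 4, 5, 9] / [2, 8] / [6];  Q = [1, 2, 3, 5] / [4, 6] / [7]
  Insert 3 (step 8): P = [1, 3, 5, 9] / [2, 4] / [6, 8];  Q = [1, 2, 3, 5] / [4, 6] / [7, 8]
  Insert 7 (step 9): P = [1, 3, 5, 7] / [2, 4, 9] / [6, 8];  Q = [1, 2, 3, 5] / [4, 6, 9] / [7, 8]
Final shape: (4, 3, 2).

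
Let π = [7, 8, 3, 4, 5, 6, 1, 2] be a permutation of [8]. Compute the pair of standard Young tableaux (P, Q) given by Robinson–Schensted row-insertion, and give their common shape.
P = [1, 2, 5, 6] / [3, 4] / [7, 8];  Q = [1, 2, 5, 6] / [3, 4] / [7, 8];  common shape = (4, 2, 2)

Row-insert the values π_1, π_2, … into P one at a time, bumping the leftmost entry strictly greater than the inserted value down to the next row. The recording tableau Q records, in position (i, j), the step at which that cell was added to P.
  Insert 7 (step 1): P = [7];  Q = [1]
  Insert 8 (step 2): P = [7, 8];  Q = [1, 2]
  Insert 3 (step 3): P = [3, 8] / [7];  Q = [1, 2] / [3]
  Insert 4 (step 4): P = [3, 4] / [7, 8];  Q = [1, 2] / [3, 4]
  Insert 5 (step 5): P = [3, 4, 5] / [7, 8];  Q = [1, 2, 5] / [3, 4]
  Insert 6 (step 6): P = [3, 4, 5, 6] / [7, 8];  Q = [1, 2, 5, 6] / [3, 4]
  Insert 1 (step 7): P = [1, 4, 5, 6] / [3, 8] / [7];  Q = [1, 2, 5, 6] / [3, 4] / [7]
  Insert 2 (step 8): P = [1, 2, 5, 6] / [3, 4] / [7, 8];  Q = [1, 2, 5, 6] / [3, 4] / [7, 8]
Final shape: (4, 2, 2).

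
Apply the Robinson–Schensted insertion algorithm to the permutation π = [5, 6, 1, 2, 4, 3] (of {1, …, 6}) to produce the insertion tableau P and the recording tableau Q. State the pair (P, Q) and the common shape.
P = [1, 2, 3] / [4, 6] / [5];  Q = [1, 2, 5] / [3, 4] / [6];  common shape = (3, 2, 1)

Row-insert the values π_1, π_2, … into P one at a time, bumping the leftmost entry strictly greater than the inserted value down to the next row. The recording tableau Q records, in position (i, j), the step at which that cell was added to P.
  Insert 5 (step 1): P = [5];  Q = [1]
  Insert 6 (step 2): P = [5, 6];  Q = [1, 2]
  Insert 1 (step 3): P = [1, 6] / [5];  Q = [1, 2] / [3]
  Insert 2 (step 4): P = [1, 2] / [5, 6];  Q = [1, 2] / [3, 4]
  Insert 4 (step 5): P = [1, 2, 4] / [5, 6];  Q = [1, 2, 5] / [3, 4]
  Insert 3 (step 6): P = [1, 2, 3] / [4, 6] / [5];  Q = [1, 2, 5] / [3, 4] / [6]
Final shape: (3, 2, 1).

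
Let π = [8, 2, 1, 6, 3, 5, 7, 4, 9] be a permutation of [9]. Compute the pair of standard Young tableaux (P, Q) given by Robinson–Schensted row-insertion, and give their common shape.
P = [1, 3, 4, 7, 9] / [2, 5] / [6] / [8];  Q = [1, 4, 6, 7, 9] / [2, 5] / [3] / [8];  common shape = (5, 2, 1, 1)

Row-insert the values π_1, π_2, … into P one at a time, bumping the leftmost entry strictly greater than the inserted value down to the next row. The recording tableau Q records, in position (i, j), the step at which that cell was added to P.
  Insert 8 (step 1): P = [8];  Q = [1]
  Insert 2 (step 2): P = [2] / [8];  Q = [1] / [2]
  Insert 1 (step 3): P = [1] / [2] / [8];  Q = [1] / [2] / [3]
  Insert 6 (step 4): P = [1, 6] / [2] / [8];  Q = [1, 4] / [2] / [3]
  Insert 3 (step 5): P = [1, 3] / [2, 6] / [8];  Q = [1, 4] / [2, 5] / [3]
  Insert 5 (step 6): P = [1, 3, 5] / [2, 6] / [8];  Q = [1, 4, 6] / [2, 5] / [3]
  Insert 7 (step 7): P = [1, 3, 5, 7] / [2, 6] / [8];  Q = [1, 4, 6, 7] / [2, 5] / [3]
  Insert 4 (step 8): P = [1, 3, 4, 7] / [2, 5] / [6] / [8];  Q = [1, 4, 6, 7] / [2, 5] / [3] / [8]
  Insert 9 (step 9): P = [1, 3, 4, 7, 9] / [2, 5] / [6] / [8];  Q = [1, 4, 6, 7, 9] / [2, 5] / [3] / [8]
Final shape: (5, 2, 1, 1).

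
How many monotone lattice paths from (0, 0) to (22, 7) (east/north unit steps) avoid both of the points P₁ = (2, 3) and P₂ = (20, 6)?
Number of paths = 803730

Inclusion–exclusion. Total paths: C(29, 22) = 1560780. Through P₁: C(5, 2)·C(24, 20) = 106260. Through P₂: C(26, 20)·C(3, 2) = 690690. Since P₁ is strictly southwest of P₂, a monotone path through both must visit P₁ then P₂; paths through both = C(5, 2)·C(21, 18)·C(3, 2) = 39900. Avoid both = 1560780 − 106260 − 690690 + 39900 = 803730.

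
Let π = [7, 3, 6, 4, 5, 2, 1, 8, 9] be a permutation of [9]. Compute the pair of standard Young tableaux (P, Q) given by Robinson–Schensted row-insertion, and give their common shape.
P = [1, 4, 5, 8, 9] / [2] / [3] / [6] / [7];  Q = [1, 3, 5, 8, 9] / [2] / [4] / [6] / [7];  common shape = (5, 1, 1, 1, 1)

Row-insert the values π_1, π_2, … into P one at a time, bumping the leftmost entry strictly greater than the inserted value down to the next row. The recording tableau Q records, in position (i, j), the step at which that cell was added to P.
  Insert 7 (step 1): P = [7];  Q = [1]
  Insert 3 (step 2): P = [3] / [7];  Q = [1] / [2]
  Insert 6 (step 3): P = [3, 6] / [7];  Q = [1, 3] / [2]
  Insert 4 (step 4): P = [3, 4] / [6] / [7];  Q = [1, 3] / [2] / [4]
  Insert 5 (step 5): P = [3, 4, 5] / [6] / [7];  Q = [1, 3, 5] / [2] / [4]
  Insert 2 (step 6): P = [2, 4, 5] / [3] / [6] / [7];  Q = [1, 3, 5] / [2] / [4] / [6]
  Insert 1 (step 7): P = [1, 4, 5] / [2] / [3] / [6] / [7];  Q = [1, 3, 5] / [2] / [4] / [6] / [7]
  Insert 8 (step 8): P = [1, 4, 5, 8] / [2] / [3] / [6] / [7];  Q = [1, 3, 5, 8] / [2] / [4] / [6] / [7]
  Insert 9 (step 9): P = [1, 4, 5, 8, 9] / [2] / [3] / [6] / [7];  Q = [1, 3, 5, 8, 9] / [2] / [4] / [6] / [7]
Final shape: (5, 1, 1, 1, 1).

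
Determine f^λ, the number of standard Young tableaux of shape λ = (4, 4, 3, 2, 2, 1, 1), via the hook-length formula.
# SYT of shape (4, 4, 3, 2, 2, 1, 1) = 1750320

Hook-length formula: f^λ = n! / Π hook(c), product over all cells c of the Young diagram. For λ = (4, 4, 3, 2, 2, 1, 1), n = 17 boxes. Hook lengths by row (left-to-right, top-to-bottom): [10, 7, 4, 2]; [9, 6, 3, 1]; [7, 4, 1]; [5, 2]; [4, 1]; [2]; [1]. Product of hooks = 203212800. So f^λ = 17! / 203212800 = 355687428096000 / 203212800 = 1750320.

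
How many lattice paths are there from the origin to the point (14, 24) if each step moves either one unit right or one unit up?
Number of paths = 9669554100

A monotone lattice path from (0, 0) to (14, 24) consists of 14 east steps and 24 north steps in some order, so it is determined by which 14 of the 38 steps are east. The count is C(38, 14) = 9669554100.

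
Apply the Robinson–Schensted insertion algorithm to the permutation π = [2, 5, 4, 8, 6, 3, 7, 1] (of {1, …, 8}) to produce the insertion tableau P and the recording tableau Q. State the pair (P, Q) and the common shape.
P = [1, 3, 6, 7] / [2, 8] / [4] / [5];  Q = [1, 2, 4, 7] / [3, 5] / [6] / [8];  common shape = (4, 2, 1, 1)

Row-insert the values π_1, π_2, … into P one at a time, bumping the leftmost entry strictly greater than the inserted value down to the next row. The recording tableau Q records, in position (i, j), the step at which that cell was added to P.
  Insert 2 (step 1): P = [2];  Q = [1]
  Insert 5 (step 2): P = [2, 5];  Q = [1, 2]
  Insert 4 (step 3): P = [2, 4] / [5];  Q = [1, 2] / [3]
  Insert 8 (step 4): P = [2, 4, 8] / [5];  Q = [1, 2, 4] / [3]
  Insert 6 (step 5): P = [2, 4, 6] / [5, 8];  Q = [1, 2, 4] / [3, 5]
  Insert 3 (step 6): P = [2, 3, 6] / [4, 8] / [5];  Q = [1, 2, 4] / [3, 5] / [6]
  Insert 7 (step 7): P = [2, 3, 6, 7] / [4, 8] / [5];  Q = [1, 2, 4, 7] / [3, 5] / [6]
  Insert 1 (step 8): P = [1, 3, 6, 7] / [2, 8] / [4] / [5];  Q = [1, 2, 4, 7] / [3, 5] / [6] / [8]
Final shape: (4, 2, 1, 1).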